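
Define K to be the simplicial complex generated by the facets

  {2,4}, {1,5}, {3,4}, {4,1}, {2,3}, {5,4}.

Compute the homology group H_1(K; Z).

H_1 ≅ Z^2.

K has 5 vertices, 6 edges.
rank ∂_1 = 4, rank ∂_2 = 0 ⇒ b_1 = 6 − 4 − 0 = 2. So H_1 = Z^2.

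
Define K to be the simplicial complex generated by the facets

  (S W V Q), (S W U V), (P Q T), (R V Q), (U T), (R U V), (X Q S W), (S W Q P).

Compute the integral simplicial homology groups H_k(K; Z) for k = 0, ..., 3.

H_0 ≅ Z,  H_1 ≅ Z,  H_2 = 0,  H_3 = 0.

Fix the vertex order P < Q < R < S < T < U < V < W < X and write every simplex with vertices in increasing order. Then dim K = 3 and the simplices of K are:

  0-simplices (9): P, Q, R, S, T, U, V, W, X
  1-simplices (21): PQ, PS, PT, PW, QR, QS, QT, QV, QW, QX, RU, RV, SU, SV, SW, SX, TU, UV, UW, VW, WX
  2-simplices (16): PQS, PQT, PQW, PSW, QRV, QSV, QSW, QSX, QVW, QWX, RUV, SUV, SUW, SVW, SWX, UVW
  3-simplices (4): PQSW, QSVW, QSWX, SUVW

Hence C_0 ≅ Z^9, C_1 ≅ Z^21, C_2 ≅ Z^16, C_3 ≅ Z^4.

Boundary ∂_1: C_1 → C_0 is given by ∂[p,q] = [q] − [p]. For instance
  ∂PW = W − P.
As a 9×21 matrix over Z this has rank 8, with invariant factors (1,1,1,1,1,1,1,1).

Boundary ∂_2: C_2 → C_1 maps a triangle to the signed sum of its edges. For instance
  ∂PQT = QT − PT + PQ,
  ∂PQS = QS − PS + PQ.
The 21×16 boundary matrix has rank 12 and Smith normal form diag(1,1,1,1,1,1,1,1,1,1,1,1).

The boundary map ∂_3: C_3 → C_2 sends each 3-simplex σ to the alternating sum Σ_i (−1)^i (σ with its i-th vertex removed). For instance
  ∂SUVW = UVW − SVW + SUW − SUV,
  ∂QSWX = SWX − QWX + QSX − QSW.
The 16×4 boundary matrix has rank 4 and Smith normal form diag(1,1,1,1).

Computing H_k = (kernel of ∂_k) / (image of ∂_{k+1}):

  H_0: rank C_0 − rank ∂_1 = 9 − 8 = 1, and the invariant factors of ∂_1 are all 1, so H_0 = Z.
  H_1: rank ker ∂_1 − rank ∂_2 = (21 − 8) − 12 = 1, and the invariant factors of ∂_2 are all 1, so H_1 = Z.
  H_2: rank ker ∂_2 − rank ∂_3 = (16 − 12) − 4 = 0, and the invariant factors of ∂_3 are all 1, so H_2 = 0.
  H_3: rank ker ∂_3 − rank ∂_4 = (4 − 4) − 0 = 0, and there is no ∂_4, so H_3 = 0.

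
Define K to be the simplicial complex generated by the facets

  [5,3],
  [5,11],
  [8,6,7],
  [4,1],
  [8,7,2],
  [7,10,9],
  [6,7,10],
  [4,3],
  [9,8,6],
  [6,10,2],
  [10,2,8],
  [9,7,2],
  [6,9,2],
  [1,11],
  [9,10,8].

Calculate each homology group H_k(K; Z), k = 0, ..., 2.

Fix the vertex order 1 < 2 < 3 < 4 < 5 < 6 < 7 < 8 < 9 < 10 < 11 and write every simplex with vertices in increasing order. Then dim K = 2 and the simplices of K are:

  0-simplices (11): [1], [2], [3], [4], [5], [6], [7], [8], [9], [10], [11]
  1-simplices (20): [1,4], [1,11], [2,6], [2,7], [2,8], [2,9], [2,10], [3,4], [3,5], [5,11], [6,7], [6,8], [6,9], [6,10], [7,8], [7,9], [7,10], [8,9], [8,10], [9,10]
  2-simplices (10): [2,6,9], [2,6,10], [2,7,8], [2,7,9], [2,8,10], [6,7,8], [6,7,10], [6,8,9], [7,9,10], [8,9,10]

Hence C_0 ≅ Z^11, C_1 ≅ Z^20, C_2 ≅ Z^10.

Boundary ∂_1: C_1 → C_0 sends each edge [p,q] (with p < q) to q − p. For instance
  ∂[7,10] = [10] − [7].
The resulting 11×20 matrix has rank 9, and its Smith normal form has invariant factors (1,1,1,1,1,1,1,1,1).

The boundary map ∂_2: C_2 → C_1 sends each 2-simplex [p,q,r] to [q,r] − [p,r] + [p,q]. For instance
  ∂[2,6,9] = [6,9] − [2,9] + [2,6],
  ∂[6,8,9] = [8,9] − [6,9] + [6,8].
The resulting 20×10 matrix has rank 10, and its Smith normal form has invariant factors (1,1,1,1,1,1,1,1,1,2).

Reading off H_k = ker ∂_k / im ∂_{k+1}:

  H_0: rank C_0 − rank ∂_1 = 11 − 9 = 2, and the invariant factors of ∂_1 are all 1, so H_0 ≅ Z^2.
  H_1: rank ker ∂_1 − rank ∂_2 = (20 − 9) − 10 = 1, and ∂_2 has invariant factor 2 > 1, so H_1 ≅ Z ⊕ Z_2.
  H_2: rank ker ∂_2 − rank ∂_3 = (10 − 10) − 0 = 0, and there is no ∂_3, so H_2 ≅ 0.

As a check, the Euler characteristic is 11 − 20 + 10 = 1, which agrees with 2 − 1 + 0 = 1.

H_0 = Z^2,  H_1 = Z ⊕ Z_2,  H_2 = 0.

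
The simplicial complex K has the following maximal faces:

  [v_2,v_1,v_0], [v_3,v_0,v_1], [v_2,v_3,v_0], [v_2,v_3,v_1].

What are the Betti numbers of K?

b_0 = 1, b_1 = 0, b_2 = 1.

Fix the vertex order v_0 < v_1 < v_2 < v_3 and write every simplex with vertices in increasing order. Then dim K = 2 and the simplices of K are:

  0-simplices (4): [v_0], [v_1], [v_2], [v_3]
  1-simplices (6): [v_0,v_1], [v_0,v_2], [v_0,v_3], [v_1,v_2], [v_1,v_3], [v_2,v_3]
  2-simplices (4): [v_0,v_1,v_2], [v_0,v_1,v_3], [v_0,v_2,v_3], [v_1,v_2,v_3]

giving chain groups C_0 ≅ Z^4, C_1 ≅ Z^6, C_2 ≅ Z^4.

Boundary ∂_1: C_1 → C_0 is given by ∂[p,q] = [q] − [p]. For instance
  ∂[v_1,v_2] = [v_2] − [v_1].
As a 4×6 matrix over Z this has rank 3, with invariant factors (1,1,1).

The boundary map ∂_2: C_2 → C_1 acts by ∂[p,q,r] = [q,r] − [p,r] + [p,q]. For instance
  ∂[v_1,v_2,v_3] = [v_2,v_3] − [v_1,v_3] + [v_1,v_2],
  ∂[v_0,v_1,v_2] = [v_1,v_2] − [v_0,v_2] + [v_0,v_1].
This gives a 6×4 integer matrix of rank 3; reducing to Smith normal form yields diagonal entries (1,1,1).

Computing H_k = (kernel of ∂_k) / (image of ∂_{k+1}):

  H_0: rank C_0 − rank ∂_1 = 4 − 3 = 1, and the invariant factors of ∂_1 are all 1, so H_0 = Z.
  H_1: rank ker ∂_1 − rank ∂_2 = (6 − 3) − 3 = 0, and the invariant factors of ∂_2 are all 1, so H_1 = 0.
  H_2: rank ker ∂_2 − rank ∂_3 = (4 − 3) − 0 = 1, and there is no ∂_3, so H_2 = Z.

As a check, the Euler characteristic is 4 − 6 + 4 = 2, which agrees with 1 − 0 + 1 = 2.
(K is a triangulation of the 2-sphere S^2.)

Hence the Betti numbers are b_0 = 1, b_1 = 0, b_2 = 1.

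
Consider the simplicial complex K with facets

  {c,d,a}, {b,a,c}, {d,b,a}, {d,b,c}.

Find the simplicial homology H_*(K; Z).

Take the total order a < b < c < d on the vertex set. Then K (dimension 2) consists of the simplices:

  0-simplices (4): a, b, c, d
  1-simplices (6): ab, ac, ad, bc, bd, cd
  2-simplices (4): abc, abd, acd, bcd

so the chain groups are C_0 ≅ Z^4, C_1 ≅ Z^6, C_2 ≅ Z^4.

Boundary ∂_1: C_1 → C_0 is given by ∂[p,q] = [q] − [p]. For instance
  ∂ac = c − a.
The resulting 4×6 matrix has rank 3, and its Smith normal form has invariant factors (1,1,1).

∂_2: C_2 → C_1 acts by ∂[p,q,r] = [q,r] − [p,r] + [p,q]. For instance
  ∂abc = bc − ac + ab,
  ∂acd = cd − ad + ac.
The 6×4 boundary matrix has rank 3 and Smith normal form diag(1,1,1).

Now H_k = ker ∂_k / im ∂_{k+1}, so:

  H_0: rank C_0 − rank ∂_1 = 4 − 3 = 1, and the invariant factors of ∂_1 are all 1, so H_0 ≅ Z.
  H_1: rank ker ∂_1 − rank ∂_2 = (6 − 3) − 3 = 0, and the invariant factors of ∂_2 are all 1, so H_1 ≅ 0.
  H_2: rank ker ∂_2 − rank ∂_3 = (4 − 3) − 0 = 1, and there is no ∂_3, so H_2 ≅ Z.

As a check, the Euler characteristic is 4 − 6 + 4 = 2, which agrees with 1 − 0 + 1 = 2.
(K is a triangulation of the 2-sphere S^2.)

H_0 = Z,  H_1 = 0,  H_2 = Z.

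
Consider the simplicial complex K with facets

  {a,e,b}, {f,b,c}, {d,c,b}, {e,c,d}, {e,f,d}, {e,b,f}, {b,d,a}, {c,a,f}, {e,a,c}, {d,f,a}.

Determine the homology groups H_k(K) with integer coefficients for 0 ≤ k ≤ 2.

H_0 = Z,  H_1 = Z/2,  H_2 = 0.

Fix the vertex order a < b < c < d < e < f and write every simplex with vertices in increasing order. Then dim K = 2 and the simplices of K are:

  0-simplices (6): a, b, c, d, e, f
  1-simplices (15): ab, ac, ad, ae, af, bc, bd, be, bf, cd, ce, cf, de, df, ef
  2-simplices (10): abd, abe, ace, acf, adf, bcd, bcf, bef, cde, def

giving chain groups C_0 ≅ Z^6, C_1 ≅ Z^15, C_2 ≅ Z^10.

The boundary map ∂_1: C_1 → C_0 maps an edge to its endpoints' difference, ∂[p,q] = q − p. For instance
  ∂cd = d − c.
As a 6×15 matrix over Z this has rank 5, with invariant factors (1,1,1,1,1).

The boundary map ∂_2: C_2 → C_1 maps a triangle to the signed sum of its edges. For instance
  ∂bef = ef − bf + be,
  ∂adf = df − af + ad.
As a 15×10 matrix over Z this has rank 10, with invariant factors (1,1,1,1,1,1,1,1,1,2).

Now H_k = ker ∂_k / im ∂_{k+1}, so:

  H_0: rank C_0 − rank ∂_1 = 6 − 5 = 1, and the invariant factors of ∂_1 are all 1, so H_0 = Z.
  H_1: rank ker ∂_1 − rank ∂_2 = (15 − 5) − 10 = 0, and ∂_2 has invariant factor 2 > 1, so H_1 = Z/2.
  H_2: rank ker ∂_2 − rank ∂_3 = (10 − 10) − 0 = 0, and there is no ∂_3, so H_2 = 0.

(K is a triangulation of the real projective plane RP^2.)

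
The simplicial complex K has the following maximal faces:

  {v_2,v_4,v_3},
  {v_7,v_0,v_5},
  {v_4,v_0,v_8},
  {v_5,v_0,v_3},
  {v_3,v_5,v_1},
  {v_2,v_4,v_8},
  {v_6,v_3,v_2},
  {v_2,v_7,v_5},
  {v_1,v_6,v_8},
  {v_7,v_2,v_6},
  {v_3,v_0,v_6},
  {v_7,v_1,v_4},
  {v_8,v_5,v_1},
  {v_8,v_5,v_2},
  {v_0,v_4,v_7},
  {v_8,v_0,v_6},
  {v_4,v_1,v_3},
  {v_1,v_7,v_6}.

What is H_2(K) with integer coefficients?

H_2 = Z.

Fix the vertex order v_0 < v_1 < v_2 < v_3 < v_4 < v_5 < v_6 < v_7 < v_8 and write every simplex with vertices in increasing order. Then dim K = 2 and the simplices of K are:

  0-simplices (9): [v_0], [v_1], [v_2], [v_3], [v_4], [v_5], [v_6], [v_7], [v_8]
  1-simplices (27): (27 of them)
  2-simplices (18): (18 of them)

Hence C_0 ≅ Z^9, C_1 ≅ Z^27, C_2 ≅ Z^18.

The boundary map ∂_1: C_1 → C_0 sends each edge [p,q] (with p < q) to q − p.
The 9×27 boundary matrix has rank 8 and Smith normal form diag(1,1,1,1,1,1,1,1).

The boundary map ∂_2: C_2 → C_1 sends each 2-simplex [p,q,r] to [q,r] − [p,r] + [p,q]. For instance
  ∂[v_0,v_3,v_6] = [v_3,v_6] − [v_0,v_6] + [v_0,v_3],
  ∂[v_1,v_4,v_7] = [v_4,v_7] − [v_1,v_7] + [v_1,v_4].
This gives a 27×18 integer matrix of rank 17; reducing to Smith normal form yields diagonal entries (1,1,1,1,1,1,1,1,1,1,1,1,1,1,1,1,1).

Now H_k = ker ∂_k / im ∂_{k+1}, so:

  H_2: rank ker ∂_2 − rank ∂_3 = (18 − 17) − 0 = 1, and there is no ∂_3, so H_2 = Z.

(K is a triangulation of the torus T^2.)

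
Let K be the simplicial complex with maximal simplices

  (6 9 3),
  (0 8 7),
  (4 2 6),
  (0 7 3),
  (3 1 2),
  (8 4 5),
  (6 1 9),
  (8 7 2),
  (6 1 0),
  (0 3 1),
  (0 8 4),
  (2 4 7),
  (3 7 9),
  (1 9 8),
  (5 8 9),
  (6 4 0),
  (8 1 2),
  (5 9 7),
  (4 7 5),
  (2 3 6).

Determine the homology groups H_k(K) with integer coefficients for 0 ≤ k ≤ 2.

K has 10 vertices, 30 edges, 20 triangles.
rank ∂_0 = 0, rank ∂_1 = 9 ⇒ b_0 = 10 − 0 − 9 = 1; all invariant factors of ∂_1 are 1 so no torsion. So H_0 = Z.
rank ∂_1 = 9, rank ∂_2 = 20 ⇒ b_1 = 30 − 9 − 20 = 1; ∂_2 has invariant factor(s) [2] giving torsion. So H_1 = Z ⊕ Z/2.
rank ∂_2 = 20, rank ∂_3 = 0 ⇒ b_2 = 20 − 20 − 0 = 0. So H_2 = 0.

H_0 ≅ Z,  H_1 ≅ Z ⊕ Z/2,  H_2 = 0.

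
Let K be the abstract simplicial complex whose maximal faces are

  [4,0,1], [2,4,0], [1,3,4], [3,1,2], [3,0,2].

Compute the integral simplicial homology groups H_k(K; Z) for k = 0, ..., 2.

H_0 ≅ Z,  H_1 ≅ Z,  H_2 = 0.

We work with the vertex ordering 0 < 1 < 2 < 3 < 4. The simplices of K, each written with vertices in increasing order, are:

  0-simplices (5): [0], [1], [2], [3], [4]
  1-simplices (10): [0,1], [0,2], [0,3], [0,4], [1,2], [1,3], [1,4], [2,3], [2,4], [3,4]
  2-simplices (5): [0,1,4], [0,2,3], [0,2,4], [1,2,3], [1,3,4]

giving chain groups C_0 ≅ Z^5, C_1 ≅ Z^10, C_2 ≅ Z^5.

∂_1: C_1 → C_0 sends each edge [p,q] (with p < q) to q − p. For instance
  ∂[1,3] = [3] − [1].
The 5×10 boundary matrix has rank 4 and Smith normal form diag(1,1,1,1).

The boundary map ∂_2: C_2 → C_1 maps a triangle to the signed sum of its edges. For instance
  ∂[0,2,4] = [2,4] − [0,4] + [0,2],
  ∂[1,3,4] = [3,4] − [1,4] + [1,3].
This gives a 10×5 integer matrix of rank 5; reducing to Smith normal form yields diagonal entries (1,1,1,1,1).

Computing H_k = (kernel of ∂_k) / (image of ∂_{k+1}):

  H_0: rank C_0 − rank ∂_1 = 5 − 4 = 1, and the invariant factors of ∂_1 are all 1, so H_0 = Z.
  H_1: rank ker ∂_1 − rank ∂_2 = (10 − 4) − 5 = 1, and the invariant factors of ∂_2 are all 1, so H_1 = Z.
  H_2: rank ker ∂_2 − rank ∂_3 = (5 − 5) − 0 = 0, and there is no ∂_3, so H_2 = 0.

As a check, the Euler characteristic is 5 − 10 + 5 = 0, which agrees with 1 − 1 + 0 = 0.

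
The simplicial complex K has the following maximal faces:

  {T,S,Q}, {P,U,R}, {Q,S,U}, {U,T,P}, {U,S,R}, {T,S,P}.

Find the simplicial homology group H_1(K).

Fix the vertex order P < Q < R < S < T < U and write every simplex with vertices in increasing order. Then dim K = 2 and the simplices of K are:

  0-simplices (6): P, Q, R, S, T, U
  1-simplices (12): PR, PS, PT, PU, QS, QT, QU, RS, RU, ST, SU, TU
  2-simplices (6): PRU, PST, PTU, QST, QSU, RSU

Hence C_0 ≅ Z^6, C_1 ≅ Z^12, C_2 ≅ Z^6.

∂_1: C_1 → C_0 is given by ∂[p,q] = [q] − [p].
This gives a 6×12 integer matrix of rank 5; reducing to Smith normal form yields diagonal entries (1,1,1,1,1).

The boundary map ∂_2: C_2 → C_1 acts by ∂[p,q,r] = [q,r] − [p,r] + [p,q]. For instance
  ∂PTU = TU − PU + PT,
  ∂RSU = SU − RU + RS.
The 12×6 boundary matrix has rank 6 and Smith normal form diag(1,1,1,1,1,1).

Now H_k = ker ∂_k / im ∂_{k+1}, so:

  H_1: rank ker ∂_1 − rank ∂_2 = (12 − 5) − 6 = 1, and the invariant factors of ∂_2 are all 1, so H_1 = Z.

H_1 ≅ Z.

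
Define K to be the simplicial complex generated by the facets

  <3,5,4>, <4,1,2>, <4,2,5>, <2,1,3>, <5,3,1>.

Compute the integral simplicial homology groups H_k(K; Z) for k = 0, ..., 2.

H_0 = Z,  H_1 = Z,  H_2 = 0.

Order the vertices as 1 < 2 < 3 < 4 < 5. Listing each simplex with vertices in this order, K has dimension 2 with simplices:

  0-simplices (5): [1], [2], [3], [4], [5]
  1-simplices (10): [1,2], [1,3], [1,4], [1,5], [2,3], [2,4], [2,5], [3,4], [3,5], [4,5]
  2-simplices (5): [1,2,3], [1,2,4], [1,3,5], [2,4,5], [3,4,5]

Hence C_0 ≅ Z^5, C_1 ≅ Z^10, C_2 ≅ Z^5.

Boundary ∂_1: C_1 → C_0 is given by ∂[p,q] = [q] − [p]. For instance
  ∂[3,4] = [4] − [3].
The resulting 5×10 matrix has rank 4, and its Smith normal form has invariant factors (1,1,1,1).

Boundary ∂_2: C_2 → C_1 sends each 2-simplex [p,q,r] to [q,r] − [p,r] + [p,q]. For instance
  ∂[1,2,3] = [2,3] − [1,3] + [1,2],
  ∂[2,4,5] = [4,5] − [2,5] + [2,4].
This gives a 10×5 integer matrix of rank 5; reducing to Smith normal form yields diagonal entries (1,1,1,1,1).

Now H_k = ker ∂_k / im ∂_{k+1}, so:

  H_0: rank C_0 − rank ∂_1 = 5 − 4 = 1, and the invariant factors of ∂_1 are all 1, so H_0 ≅ Z.
  H_1: rank ker ∂_1 − rank ∂_2 = (10 − 4) − 5 = 1, and the invariant factors of ∂_2 are all 1, so H_1 ≅ Z.
  H_2: rank ker ∂_2 − rank ∂_3 = (5 − 5) − 0 = 0, and there is no ∂_3, so H_2 ≅ 0.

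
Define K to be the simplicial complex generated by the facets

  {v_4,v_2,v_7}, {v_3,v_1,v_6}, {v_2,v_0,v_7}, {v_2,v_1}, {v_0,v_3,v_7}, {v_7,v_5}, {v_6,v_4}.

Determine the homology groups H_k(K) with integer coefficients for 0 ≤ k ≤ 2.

H_0 = Z,  H_1 = Z^2,  H_2 = 0.

Order the vertices as v_0 < v_1 < v_2 < v_3 < v_4 < v_5 < v_6 < v_7. Listing each simplex with vertices in this order, K has dimension 2 with simplices:

  0-simplices (8): [v_0], [v_1], [v_2], [v_3], [v_4], [v_5], [v_6], [v_7]
  1-simplices (13): [v_0,v_2], [v_0,v_3], [v_0,v_7], [v_1,v_2], [v_1,v_3], [v_1,v_6], [v_2,v_4], [v_2,v_7], [v_3,v_6], [v_3,v_7], [v_4,v_6], [v_4,v_7], [v_5,v_7]
  2-simplices (4): [v_0,v_2,v_7], [v_0,v_3,v_7], [v_1,v_3,v_6], [v_2,v_4,v_7]

giving chain groups C_0 ≅ Z^8, C_1 ≅ Z^13, C_2 ≅ Z^4.

The boundary map ∂_1: C_1 → C_0 sends each edge [p,q] (with p < q) to q − p. For instance
  ∂[v_1,v_6] = [v_6] − [v_1].
As a 8×13 matrix over Z this has rank 7, with invariant factors (1,1,1,1,1,1,1).

The boundary map ∂_2: C_2 → C_1 maps a triangle to the signed sum of its edges. For instance
  ∂[v_0,v_2,v_7] = [v_2,v_7] − [v_0,v_7] + [v_0,v_2],
  ∂[v_2,v_4,v_7] = [v_4,v_7] − [v_2,v_7] + [v_2,v_4].
As a 13×4 matrix over Z this has rank 4, with invariant factors (1,1,1,1).

Computing H_k = (kernel of ∂_k) / (image of ∂_{k+1}):

  H_0: rank C_0 − rank ∂_1 = 8 − 7 = 1, and the invariant factors of ∂_1 are all 1, so H_0 ≅ Z.
  H_1: rank ker ∂_1 − rank ∂_2 = (13 − 7) − 4 = 2, and the invariant factors of ∂_2 are all 1, so H_1 ≅ Z^2.
  H_2: rank ker ∂_2 − rank ∂_3 = (4 − 4) − 0 = 0, and there is no ∂_3, so H_2 ≅ 0.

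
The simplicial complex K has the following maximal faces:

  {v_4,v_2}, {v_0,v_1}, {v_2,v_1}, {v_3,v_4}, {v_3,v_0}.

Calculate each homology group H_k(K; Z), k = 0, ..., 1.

Fix the vertex order v_0 < v_1 < v_2 < v_3 < v_4 and write every simplex with vertices in increasing order. Then dim K = 1 and the simplices of K are:

  0-simplices (5): [v_0], [v_1], [v_2], [v_3], [v_4]
  1-simplices (5): [v_0,v_1], [v_0,v_3], [v_1,v_2], [v_2,v_4], [v_3,v_4]

giving chain groups C_0 ≅ Z^5, C_1 ≅ Z^5.

∂_1: C_1 → C_0 sends each edge [p,q] (with p < q) to q − p. For instance
  ∂[v_1,v_2] = [v_2] − [v_1].
The 5×5 boundary matrix has rank 4 and Smith normal form diag(1,1,1,1).

Reading off H_k = ker ∂_k / im ∂_{k+1}:

  H_0: rank C_0 − rank ∂_1 = 5 − 4 = 1, and the invariant factors of ∂_1 are all 1, so H_0 = Z.
  H_1: rank ker ∂_1 − rank ∂_2 = (5 − 4) − 0 = 1, and there is no ∂_2, so H_1 = Z.

As a check, the Euler characteristic is 5 − 5 = 0, which agrees with 1 − 1 = 0.
(K is a triangulation of the circle S^1.)

H_0 = Z,  H_1 = Z.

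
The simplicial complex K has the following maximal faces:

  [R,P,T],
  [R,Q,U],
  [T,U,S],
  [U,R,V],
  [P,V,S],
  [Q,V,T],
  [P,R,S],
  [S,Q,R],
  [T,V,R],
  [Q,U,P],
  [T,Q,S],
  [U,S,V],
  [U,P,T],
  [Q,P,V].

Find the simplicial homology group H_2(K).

H_2 = Z.

We work with the vertex ordering P < Q < R < S < T < U < V. The simplices of K, each written with vertices in increasing order, are:

  0-simplices (7): P, Q, R, S, T, U, V
  1-simplices (21): PQ, PR, PS, PT, PU, PV, QR, QS, QT, QU, QV, RS, RT, RU, RV, ST, SU, SV, TU, TV, UV
  2-simplices (14): PQU, PQV, PRS, PRT, PSV, PTU, QRS, QRU, QST, QTV, RTV, RUV, STU, SUV

giving chain groups C_0 ≅ Z^7, C_1 ≅ Z^21, C_2 ≅ Z^14.

Boundary ∂_1: C_1 → C_0 is given by ∂[p,q] = [q] − [p].
The resulting 7×21 matrix has rank 6, and its Smith normal form has invariant factors (1,1,1,1,1,1).

Boundary ∂_2: C_2 → C_1 sends each 2-simplex [p,q,r] to [q,r] − [p,r] + [p,q]. For instance
  ∂QRU = RU − QU + QR,
  ∂SUV = UV − SV + SU.
This gives a 21×14 integer matrix of rank 13; reducing to Smith normal form yields diagonal entries (1,1,1,1,1,1,1,1,1,1,1,1,1).

Reading off H_k = ker ∂_k / im ∂_{k+1}:

  H_2: rank ker ∂_2 − rank ∂_3 = (14 − 13) − 0 = 1, and there is no ∂_3, so H_2 ≅ Z.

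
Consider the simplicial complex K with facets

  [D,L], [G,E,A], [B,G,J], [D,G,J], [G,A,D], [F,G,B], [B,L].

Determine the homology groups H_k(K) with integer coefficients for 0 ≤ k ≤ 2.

H_0 = Z,  H_1 = Z,  H_2 = 0.

Order the vertices as A < B < D < E < F < G < J < L. Listing each simplex with vertices in this order, K has dimension 2 with simplices:

  0-simplices (8): A, B, D, E, F, G, J, L
  1-simplices (13): AD, AE, AG, BF, BG, BJ, BL, DG, DJ, DL, EG, FG, GJ
  2-simplices (5): ADG, AEG, BFG, BGJ, DGJ

Hence C_0 ≅ Z^8, C_1 ≅ Z^13, C_2 ≅ Z^5.

∂_1: C_1 → C_0 is given by ∂[p,q] = [q] − [p].
This gives a 8×13 integer matrix of rank 7; reducing to Smith normal form yields diagonal entries (1,1,1,1,1,1,1).

∂_2: C_2 → C_1 maps a triangle to the signed sum of its edges. For instance
  ∂DGJ = GJ − DJ + DG,
  ∂BFG = FG − BG + BF.
This gives a 13×5 integer matrix of rank 5; reducing to Smith normal form yields diagonal entries (1,1,1,1,1).

Computing H_k = (kernel of ∂_k) / (image of ∂_{k+1}):

  H_0: rank C_0 − rank ∂_1 = 8 − 7 = 1, and the invariant factors of ∂_1 are all 1, so H_0 ≅ Z.
  H_1: rank ker ∂_1 − rank ∂_2 = (13 − 7) − 5 = 1, and the invariant factors of ∂_2 are all 1, so H_1 ≅ Z.
  H_2: rank ker ∂_2 − rank ∂_3 = (5 − 5) − 0 = 0, and there is no ∂_3, so H_2 ≅ 0.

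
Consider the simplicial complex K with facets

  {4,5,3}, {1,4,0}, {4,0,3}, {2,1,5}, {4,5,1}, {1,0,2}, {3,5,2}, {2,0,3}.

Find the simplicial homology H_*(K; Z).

We work with the vertex ordering 0 < 1 < 2 < 3 < 4 < 5. The simplices of K, each written with vertices in increasing order, are:

  0-simplices (6): [0], [1], [2], [3], [4], [5]
  1-simplices (12): [0,1], [0,2], [0,3], [0,4], [1,2], [1,4], [1,5], [2,3], [2,5], [3,4], [3,5], [4,5]
  2-simplices (8): [0,1,2], [0,1,4], [0,2,3], [0,3,4], [1,2,5], [1,4,5], [2,3,5], [3,4,5]

Hence C_0 ≅ Z^6, C_1 ≅ Z^12, C_2 ≅ Z^8.

∂_1: C_1 → C_0 sends each edge [p,q] (with p < q) to q − p. For instance
  ∂[1,5] = [5] − [1].
The resulting 6×12 matrix has rank 5, and its Smith normal form has invariant factors (1,1,1,1,1).

Boundary ∂_2: C_2 → C_1 maps a triangle to the signed sum of its edges. For instance
  ∂[3,4,5] = [4,5] − [3,5] + [3,4],
  ∂[0,2,3] = [2,3] − [0,3] + [0,2].
As a 12×8 matrix over Z this has rank 7, with invariant factors (1,1,1,1,1,1,1).

Now H_k = ker ∂_k / im ∂_{k+1}, so:

  H_0: rank C_0 − rank ∂_1 = 6 − 5 = 1, and the invariant factors of ∂_1 are all 1, so H_0 = Z.
  H_1: rank ker ∂_1 − rank ∂_2 = (12 − 5) − 7 = 0, and the invariant factors of ∂_2 are all 1, so H_1 = 0.
  H_2: rank ker ∂_2 − rank ∂_3 = (8 − 7) − 0 = 1, and there is no ∂_3, so H_2 = Z.

As a check, the Euler characteristic is 6 − 12 + 8 = 2, which agrees with 1 − 0 + 1 = 2.

H_0 = Z,  H_1 = 0,  H_2 = Z.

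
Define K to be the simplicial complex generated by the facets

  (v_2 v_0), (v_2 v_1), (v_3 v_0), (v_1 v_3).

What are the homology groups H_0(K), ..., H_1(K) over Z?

Order the vertices as v_0 < v_1 < v_2 < v_3. Listing each simplex with vertices in this order, K has dimension 1 with simplices:

  0-simplices (4): [v_0], [v_1], [v_2], [v_3]
  1-simplices (4): [v_0,v_2], [v_0,v_3], [v_1,v_2], [v_1,v_3]

Hence C_0 ≅ Z^4, C_1 ≅ Z^4.

The boundary map ∂_1: C_1 → C_0 is given by ∂[p,q] = [q] − [p].
As a 4×4 matrix over Z this has rank 3, with invariant factors (1,1,1).

From H_k ≅ ker(∂_k) / im(∂_{k+1}) we obtain:

  H_0: rank C_0 − rank ∂_1 = 4 − 3 = 1, and the invariant factors of ∂_1 are all 1, so H_0 = Z.
  H_1: rank ker ∂_1 − rank ∂_2 = (4 − 3) − 0 = 1, and there is no ∂_2, so H_1 = Z.

H_0 ≅ Z,  H_1 ≅ Z.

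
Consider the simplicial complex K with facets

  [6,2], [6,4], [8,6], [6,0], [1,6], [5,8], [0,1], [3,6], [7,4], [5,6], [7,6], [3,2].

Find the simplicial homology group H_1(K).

H_1 = Z^4.

We work with the vertex ordering 0 < 1 < 2 < 3 < 4 < 5 < 6 < 7 < 8. The simplices of K, each written with vertices in increasing order, are:

  0-simplices (9): [0], [1], [2], [3], [4], [5], [6], [7], [8]
  1-simplices (12): [0,1], [0,6], [1,6], [2,3], [2,6], [3,6], [4,6], [4,7], [5,6], [5,8], [6,7], [6,8]

Hence C_0 ≅ Z^9, C_1 ≅ Z^12.

Boundary ∂_1: C_1 → C_0 is given by ∂[p,q] = [q] − [p]. For instance
  ∂[2,3] = [3] − [2].
The resulting 9×12 matrix has rank 8, and its Smith normal form has invariant factors (1,1,1,1,1,1,1,1).

Reading off H_k = ker ∂_k / im ∂_{k+1}:

  H_1: rank ker ∂_1 − rank ∂_2 = (12 − 8) − 0 = 4, and there is no ∂_2, so H_1 ≅ Z^4.

(K is a triangulation of a wedge of 4 circles.)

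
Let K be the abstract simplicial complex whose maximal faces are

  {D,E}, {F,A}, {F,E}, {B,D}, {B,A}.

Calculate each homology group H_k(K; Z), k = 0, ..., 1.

H_0 ≅ Z,  H_1 ≅ Z.

Take the total order A < B < D < E < F on the vertex set. Then K (dimension 1) consists of the simplices:

  0-simplices (5): A, B, D, E, F
  1-simplices (5): AB, AF, BD, DE, EF

giving chain groups C_0 ≅ Z^5, C_1 ≅ Z^5.

Boundary ∂_1: C_1 → C_0 sends each edge [p,q] (with p < q) to q − p.
This gives a 5×5 integer matrix of rank 4; reducing to Smith normal form yields diagonal entries (1,1,1,1).

Now H_k = ker ∂_k / im ∂_{k+1}, so:

  H_0: rank C_0 − rank ∂_1 = 5 − 4 = 1, and the invariant factors of ∂_1 are all 1, so H_0 ≅ Z.
  H_1: rank ker ∂_1 − rank ∂_2 = (5 − 4) − 0 = 1, and there is no ∂_2, so H_1 ≅ Z.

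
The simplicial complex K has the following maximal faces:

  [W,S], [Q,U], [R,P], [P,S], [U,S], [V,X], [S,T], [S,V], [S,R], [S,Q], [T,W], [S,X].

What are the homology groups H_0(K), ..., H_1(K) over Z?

H_0 ≅ Z,  H_1 ≅ Z^4.

Take the total order P < Q < R < S < T < U < V < W < X on the vertex set. Then K (dimension 1) consists of the simplices:

  0-simplices (9): P, Q, R, S, T, U, V, W, X
  1-simplices (12): PR, PS, QS, QU, RS, ST, SU, SV, SW, SX, TW, VX

so the chain groups are C_0 ≅ Z^9, C_1 ≅ Z^12.

∂_1: C_1 → C_0 is given by ∂[p,q] = [q] − [p]. For instance
  ∂QU = U − Q.
The resulting 9×12 matrix has rank 8, and its Smith normal form has invariant factors (1,1,1,1,1,1,1,1).

Computing H_k = (kernel of ∂_k) / (image of ∂_{k+1}):

  H_0: rank C_0 − rank ∂_1 = 9 − 8 = 1, and the invariant factors of ∂_1 are all 1, so H_0 = Z.
  H_1: rank ker ∂_1 − rank ∂_2 = (12 − 8) − 0 = 4, and there is no ∂_2, so H_1 = Z^4.

As a check, the Euler characteristic is 9 − 12 = -3, which agrees with 1 − 4 = -3.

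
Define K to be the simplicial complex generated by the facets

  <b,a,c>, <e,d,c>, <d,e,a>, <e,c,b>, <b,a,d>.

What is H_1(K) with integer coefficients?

We work with the vertex ordering a < b < c < d < e. The simplices of K, each written with vertices in increasing order, are:

  0-simplices (5): a, b, c, d, e
  1-simplices (10): ab, ac, ad, ae, bc, bd, be, cd, ce, de
  2-simplices (5): abc, abd, ade, bce, cde

giving chain groups C_0 ≅ Z^5, C_1 ≅ Z^10, C_2 ≅ Z^5.

The boundary map ∂_1: C_1 → C_0 is given by ∂[p,q] = [q] − [p]. For instance
  ∂ab = b − a.
This gives a 5×10 integer matrix of rank 4; reducing to Smith normal form yields diagonal entries (1,1,1,1).

Boundary ∂_2: C_2 → C_1 sends each 2-simplex [p,q,r] to [q,r] − [p,r] + [p,q]. For instance
  ∂cde = de − ce + cd,
  ∂abd = bd − ad + ab.
As a 10×5 matrix over Z this has rank 5, with invariant factors (1,1,1,1,1).

Computing H_k = (kernel of ∂_k) / (image of ∂_{k+1}):

  H_1: rank ker ∂_1 − rank ∂_2 = (10 − 4) − 5 = 1, and the invariant factors of ∂_2 are all 1, so H_1 = Z.

(K is a triangulation of the Möbius band.)

H_1 = Z.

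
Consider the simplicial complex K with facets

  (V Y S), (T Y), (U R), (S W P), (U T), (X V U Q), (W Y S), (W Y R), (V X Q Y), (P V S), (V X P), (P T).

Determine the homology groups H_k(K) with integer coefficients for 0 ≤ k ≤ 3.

H_0 = Z,  H_1 = Z^3,  H_2 = 0,  H_3 = 0.

Order the vertices as P < Q < R < S < T < U < V < W < X < Y. Listing each simplex with vertices in this order, K has dimension 3 with simplices:

  0-simplices (10): P, Q, R, S, T, U, V, W, X, Y
  1-simplices (23): PS, PT, PV, PW, PX, QU, QV, QX, QY, RU, RW, RY, SV, SW, SY, TU, TY, UV, UX, VX, VY, WY, XY
  2-simplices (13): PSV, PSW, PVX, QUV, QUX, QVX, QVY, QXY, RWY, SVY, SWY, UVX, VXY
  3-simplices (2): QUVX, QVXY

Hence C_0 ≅ Z^10, C_1 ≅ Z^23, C_2 ≅ Z^13, C_3 ≅ Z^2.

∂_1: C_1 → C_0 sends each edge [p,q] (with p < q) to q − p. For instance
  ∂QY = Y − Q.
The resulting 10×23 matrix has rank 9, and its Smith normal form has invariant factors (1,1,1,1,1,1,1,1,1).

The boundary map ∂_2: C_2 → C_1 sends each 2-simplex [p,q,r] to [q,r] − [p,r] + [p,q]. For instance
  ∂PSW = SW − PW + PS,
  ∂SVY = VY − SY + SV.
The resulting 23×13 matrix has rank 11, and its Smith normal form has invariant factors (1,1,1,1,1,1,1,1,1,1,1).

∂_3: C_3 → C_2 sends each 3-simplex σ to the alternating sum Σ_i (−1)^i (σ with its i-th vertex removed). For instance
  ∂QVXY = VXY − QXY + QVY − QVX,
  ∂QUVX = UVX − QVX + QUX − QUV.
The resulting 13×2 matrix has rank 2, and its Smith normal form has invariant factors (1,1).

Now H_k = ker ∂_k / im ∂_{k+1}, so:

  H_0: rank C_0 − rank ∂_1 = 10 − 9 = 1, and the invariant factors of ∂_1 are all 1, so H_0 ≅ Z.
  H_1: rank ker ∂_1 − rank ∂_2 = (23 − 9) − 11 = 3, and the invariant factors of ∂_2 are all 1, so H_1 ≅ Z^3.
  H_2: rank ker ∂_2 − rank ∂_3 = (13 − 11) − 2 = 0, and the invariant factors of ∂_3 are all 1, so H_2 ≅ 0.
  H_3: rank ker ∂_3 − rank ∂_4 = (2 − 2) − 0 = 0, and there is no ∂_4, so H_3 ≅ 0.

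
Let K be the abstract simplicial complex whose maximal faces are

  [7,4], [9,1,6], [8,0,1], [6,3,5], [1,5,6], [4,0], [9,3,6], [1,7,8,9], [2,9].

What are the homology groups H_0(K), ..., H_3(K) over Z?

H_0 ≅ Z,  H_1 ≅ Z,  H_2 = 0,  H_3 = 0.

Take the total order 0 < 1 < 2 < 3 < 4 < 5 < 6 < 7 < 8 < 9 on the vertex set. Then K (dimension 3) consists of the simplices:

  0-simplices (10): [0], [1], [2], [3], [4], [5], [6], [7], [8], [9]
  1-simplices (18): [0,1], [0,4], [0,8], [1,5], [1,6], [1,7], [1,8], [1,9], [2,9], [3,5], [3,6], [3,9], [4,7], [5,6], [6,9], [7,8], [7,9], [8,9]
  2-simplices (9): [0,1,8], [1,5,6], [1,6,9], [1,7,8], [1,7,9], [1,8,9], [3,5,6], [3,6,9], [7,8,9]
  3-simplices (1): [1,7,8,9]

so the chain groups are C_0 ≅ Z^10, C_1 ≅ Z^18, C_2 ≅ Z^9, C_3 ≅ Z^1.

Boundary ∂_1: C_1 → C_0 sends each edge [p,q] (with p < q) to q − p. For instance
  ∂[0,4] = [4] − [0].
The 10×18 boundary matrix has rank 9 and Smith normal form diag(1,1,1,1,1,1,1,1,1).

Boundary ∂_2: C_2 → C_1 maps a triangle to the signed sum of its edges. For instance
  ∂[3,5,6] = [5,6] − [3,6] + [3,5],
  ∂[0,1,8] = [1,8] − [0,8] + [0,1].
This gives a 18×9 integer matrix of rank 8; reducing to Smith normal form yields diagonal entries (1,1,1,1,1,1,1,1).

Boundary ∂_3: C_3 → C_2 sends each 3-simplex σ to the alternating sum Σ_i (−1)^i (σ with its i-th vertex removed). For instance
  ∂[1,7,8,9] = [7,8,9] − [1,8,9] + [1,7,9] − [1,7,8].
The 9×1 boundary matrix has rank 1 and Smith normal form diag(1).

From H_k ≅ ker(∂_k) / im(∂_{k+1}) we obtain:

  H_0: rank C_0 − rank ∂_1 = 10 − 9 = 1, and the invariant factors of ∂_1 are all 1, so H_0 ≅ Z.
  H_1: rank ker ∂_1 − rank ∂_2 = (18 − 9) − 8 = 1, and the invariant factors of ∂_2 are all 1, so H_1 ≅ Z.
  H_2: rank ker ∂_2 − rank ∂_3 = (9 − 8) − 1 = 0, and the invariant factors of ∂_3 are all 1, so H_2 ≅ 0.
  H_3: rank ker ∂_3 − rank ∂_4 = (1 − 1) − 0 = 0, and there is no ∂_4, so H_3 ≅ 0.

As a check, the Euler characteristic is 10 − 18 + 9 − 1 = 0, which agrees with 1 − 1 + 0 − 0 = 0.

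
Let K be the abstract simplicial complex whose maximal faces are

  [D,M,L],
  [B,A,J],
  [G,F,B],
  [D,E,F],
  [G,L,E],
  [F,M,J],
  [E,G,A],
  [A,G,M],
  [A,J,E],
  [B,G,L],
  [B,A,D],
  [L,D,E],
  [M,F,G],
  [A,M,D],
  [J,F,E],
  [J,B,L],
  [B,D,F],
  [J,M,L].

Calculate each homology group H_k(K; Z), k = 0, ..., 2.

H_0 = Z,  H_1 = Z^2,  H_2 = Z.

Fix the vertex order A < B < D < E < F < G < J < L < M and write every simplex with vertices in increasing order. Then dim K = 2 and the simplices of K are:

  0-simplices (9): A, B, D, E, F, G, J, L, M
  1-simplices (27): AB, AD, AE, AG, AJ, AM, BD, BF, BG, BJ, BL, DE, DF, DL, DM, EF, EG, EJ, EL, FG, FJ, FM, GL, GM, JL, JM, LM
  2-simplices (18): ABD, ABJ, ADM, AEG, AEJ, AGM, BDF, BFG, BGL, BJL, DEF, DEL, DLM, EFJ, EGL, FGM, FJM, JLM

Hence C_0 ≅ Z^9, C_1 ≅ Z^27, C_2 ≅ Z^18.

Boundary ∂_1: C_1 → C_0 maps an edge to its endpoints' difference, ∂[p,q] = q − p.
This gives a 9×27 integer matrix of rank 8; reducing to Smith normal form yields diagonal entries (1,1,1,1,1,1,1,1).

∂_2: C_2 → C_1 maps a triangle to the signed sum of its edges. For instance
  ∂FGM = GM − FM + FG,
  ∂AEG = EG − AG + AE.
As a 27×18 matrix over Z this has rank 17, with invariant factors (1,1,1,1,1,1,1,1,1,1,1,1,1,1,1,1,1).

From H_k ≅ ker(∂_k) / im(∂_{k+1}) we obtain:

  H_0: rank C_0 − rank ∂_1 = 9 − 8 = 1, and the invariant factors of ∂_1 are all 1, so H_0 ≅ Z.
  H_1: rank ker ∂_1 − rank ∂_2 = (27 − 8) − 17 = 2, and the invariant factors of ∂_2 are all 1, so H_1 ≅ Z^2.
  H_2: rank ker ∂_2 − rank ∂_3 = (18 − 17) − 0 = 1, and there is no ∂_3, so H_2 ≅ Z.

As a check, the Euler characteristic is 9 − 27 + 18 = 0, which agrees with 1 − 2 + 1 = 0.
(K is a triangulation of the torus T^2.)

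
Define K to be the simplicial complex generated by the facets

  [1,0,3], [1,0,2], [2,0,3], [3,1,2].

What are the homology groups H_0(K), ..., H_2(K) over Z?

H_0 = Z,  H_1 = 0,  H_2 = Z.

K has 4 vertices, 6 edges, 4 triangles.
rank ∂_0 = 0, rank ∂_1 = 3 ⇒ b_0 = 4 − 0 − 3 = 1; all invariant factors of ∂_1 are 1 so no torsion. So H_0 = Z.
rank ∂_1 = 3, rank ∂_2 = 3 ⇒ b_1 = 6 − 3 − 3 = 0; all invariant factors of ∂_2 are 1 so no torsion. So H_1 = 0.
rank ∂_2 = 3, rank ∂_3 = 0 ⇒ b_2 = 4 − 3 − 0 = 1. So H_2 = Z.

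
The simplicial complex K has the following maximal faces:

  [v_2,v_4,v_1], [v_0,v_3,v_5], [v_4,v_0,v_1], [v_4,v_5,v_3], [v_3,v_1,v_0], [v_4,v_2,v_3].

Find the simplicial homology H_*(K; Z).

Take the total order v_0 < v_1 < v_2 < v_3 < v_4 < v_5 on the vertex set. Then K (dimension 2) consists of the simplices:

  0-simplices (6): [v_0], [v_1], [v_2], [v_3], [v_4], [v_5]
  1-simplices (12): [v_0,v_1], [v_0,v_3], [v_0,v_4], [v_0,v_5], [v_1,v_2], [v_1,v_3], [v_1,v_4], [v_2,v_3], [v_2,v_4], [v_3,v_4], [v_3,v_5], [v_4,v_5]
  2-simplices (6): [v_0,v_1,v_3], [v_0,v_1,v_4], [v_0,v_3,v_5], [v_1,v_2,v_4], [v_2,v_3,v_4], [v_3,v_4,v_5]

giving chain groups C_0 ≅ Z^6, C_1 ≅ Z^12, C_2 ≅ Z^6.

∂_1: C_1 → C_0 sends each edge [p,q] (with p < q) to q − p. For instance
  ∂[v_0,v_4] = [v_4] − [v_0].
The 6×12 boundary matrix has rank 5 and Smith normal form diag(1,1,1,1,1).

The boundary map ∂_2: C_2 → C_1 sends each 2-simplex [p,q,r] to [q,r] − [p,r] + [p,q]. For instance
  ∂[v_1,v_2,v_4] = [v_2,v_4] − [v_1,v_4] + [v_1,v_2],
  ∂[v_3,v_4,v_5] = [v_4,v_5] − [v_3,v_5] + [v_3,v_4].
The 12×6 boundary matrix has rank 6 and Smith normal form diag(1,1,1,1,1,1).

Reading off H_k = ker ∂_k / im ∂_{k+1}:

  H_0: rank C_0 − rank ∂_1 = 6 − 5 = 1, and the invariant factors of ∂_1 are all 1, so H_0 ≅ Z.
  H_1: rank ker ∂_1 − rank ∂_2 = (12 − 5) − 6 = 1, and the invariant factors of ∂_2 are all 1, so H_1 ≅ Z.
  H_2: rank ker ∂_2 − rank ∂_3 = (6 − 6) − 0 = 0, and there is no ∂_3, so H_2 ≅ 0.

(K is a triangulation of the cylinder S^1 x I.)

H_0 ≅ Z,  H_1 ≅ Z,  H_2 = 0.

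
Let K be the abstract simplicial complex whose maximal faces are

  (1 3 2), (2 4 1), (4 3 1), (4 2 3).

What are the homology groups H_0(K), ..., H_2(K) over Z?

Fix the vertex order 1 < 2 < 3 < 4 and write every simplex with vertices in increasing order. Then dim K = 2 and the simplices of K are:

  0-simplices (4): [1], [2], [3], [4]
  1-simplices (6): [1,2], [1,3], [1,4], [2,3], [2,4], [3,4]
  2-simplices (4): [1,2,3], [1,2,4], [1,3,4], [2,3,4]

Hence C_0 ≅ Z^4, C_1 ≅ Z^6, C_2 ≅ Z^4.

∂_1: C_1 → C_0 sends each edge [p,q] (with p < q) to q − p. For instance
  ∂[1,2] = [2] − [1].
This gives a 4×6 integer matrix of rank 3; reducing to Smith normal form yields diagonal entries (1,1,1).

∂_2: C_2 → C_1 acts by ∂[p,q,r] = [q,r] − [p,r] + [p,q]. For instance
  ∂[1,2,4] = [2,4] − [1,4] + [1,2],
  ∂[1,3,4] = [3,4] − [1,4] + [1,3].
As a 6×4 matrix over Z this has rank 3, with invariant factors (1,1,1).

From H_k ≅ ker(∂_k) / im(∂_{k+1}) we obtain:

  H_0: rank C_0 − rank ∂_1 = 4 − 3 = 1, and the invariant factors of ∂_1 are all 1, so H_0 ≅ Z.
  H_1: rank ker ∂_1 − rank ∂_2 = (6 − 3) − 3 = 0, and the invariant factors of ∂_2 are all 1, so H_1 ≅ 0.
  H_2: rank ker ∂_2 − rank ∂_3 = (4 − 3) − 0 = 1, and there is no ∂_3, so H_2 ≅ Z.

H_0 ≅ Z,  H_1 = 0,  H_2 ≅ Z.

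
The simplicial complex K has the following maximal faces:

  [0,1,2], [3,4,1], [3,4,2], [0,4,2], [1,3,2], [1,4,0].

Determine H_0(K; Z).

Order the vertices as 0 < 1 < 2 < 3 < 4. Listing each simplex with vertices in this order, K has dimension 2 with simplices:

  0-simplices (5): [0], [1], [2], [3], [4]
  1-simplices (9): [0,1], [0,2], [0,4], [1,2], [1,3], [1,4], [2,3], [2,4], [3,4]
  2-simplices (6): [0,1,2], [0,1,4], [0,2,4], [1,2,3], [1,3,4], [2,3,4]

giving chain groups C_0 ≅ Z^5, C_1 ≅ Z^9, C_2 ≅ Z^6.

Boundary ∂_1: C_1 → C_0 is given by ∂[p,q] = [q] − [p].
This gives a 5×9 integer matrix of rank 4; reducing to Smith normal form yields diagonal entries (1,1,1,1).

Boundary ∂_2: C_2 → C_1 acts by ∂[p,q,r] = [q,r] − [p,r] + [p,q]. For instance
  ∂[1,2,3] = [2,3] − [1,3] + [1,2],
  ∂[1,3,4] = [3,4] − [1,4] + [1,3].
The 9×6 boundary matrix has rank 5 and Smith normal form diag(1,1,1,1,1).

Now H_k = ker ∂_k / im ∂_{k+1}, so:

  H_0: rank C_0 − rank ∂_1 = 5 − 4 = 1, and the invariant factors of ∂_1 are all 1, so H_0 = Z.

H_0 ≅ Z.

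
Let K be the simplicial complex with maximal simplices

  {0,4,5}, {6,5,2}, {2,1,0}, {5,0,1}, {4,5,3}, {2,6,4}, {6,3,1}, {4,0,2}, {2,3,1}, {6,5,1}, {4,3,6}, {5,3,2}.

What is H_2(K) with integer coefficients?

Fix the vertex order 0 < 1 < 2 < 3 < 4 < 5 < 6 and write every simplex with vertices in increasing order. Then dim K = 2 and the simplices of K are:

  0-simplices (7): [0], [1], [2], [3], [4], [5], [6]
  1-simplices (18): [0,1], [0,2], [0,4], [0,5], [1,2], [1,3], [1,5], [1,6], [2,3], [2,4], [2,5], [2,6], [3,4], [3,5], [3,6], [4,5], [4,6], [5,6]
  2-simplices (12): [0,1,2], [0,1,5], [0,2,4], [0,4,5], [1,2,3], [1,3,6], [1,5,6], [2,3,5], [2,4,6], [2,5,6], [3,4,5], [3,4,6]

so the chain groups are C_0 ≅ Z^7, C_1 ≅ Z^18, C_2 ≅ Z^12.

Boundary ∂_1: C_1 → C_0 sends each edge [p,q] (with p < q) to q − p.
This gives a 7×18 integer matrix of rank 6; reducing to Smith normal form yields diagonal entries (1,1,1,1,1,1).

The boundary map ∂_2: C_2 → C_1 sends each 2-simplex [p,q,r] to [q,r] − [p,r] + [p,q]. For instance
  ∂[3,4,5] = [4,5] − [3,5] + [3,4],
  ∂[0,1,2] = [1,2] − [0,2] + [0,1].
The resulting 18×12 matrix has rank 12, and its Smith normal form has invariant factors (1,1,1,1,1,1,1,1,1,1,1,2).

Now H_k = ker ∂_k / im ∂_{k+1}, so:

  H_2: rank ker ∂_2 − rank ∂_3 = (12 − 12) − 0 = 0, and there is no ∂_3, so H_2 ≅ 0.

H_2 = 0.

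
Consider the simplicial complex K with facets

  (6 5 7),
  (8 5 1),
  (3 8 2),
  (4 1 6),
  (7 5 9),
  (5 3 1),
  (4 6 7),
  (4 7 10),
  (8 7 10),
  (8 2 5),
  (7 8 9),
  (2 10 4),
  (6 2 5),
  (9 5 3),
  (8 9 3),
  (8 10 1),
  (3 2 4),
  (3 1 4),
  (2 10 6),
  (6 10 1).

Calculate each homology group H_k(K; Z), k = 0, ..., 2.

Take the total order 1 < 2 < 3 < 4 < 5 < 6 < 7 < 8 < 9 < 10 on the vertex set. Then K (dimension 2) consists of the simplices:

  0-simplices (10): [1], [2], [3], [4], [5], [6], [7], [8], [9], [10]
  1-simplices (30): (30 of them)
  2-simplices (20): (20 of them)

so the chain groups are C_0 ≅ Z^10, C_1 ≅ Z^30, C_2 ≅ Z^20.

The boundary map ∂_1: C_1 → C_0 sends each edge [p,q] (with p < q) to q − p.
The resulting 10×30 matrix has rank 9, and its Smith normal form has invariant factors (1,1,1,1,1,1,1,1,1).

∂_2: C_2 → C_1 maps a triangle to the signed sum of its edges. For instance
  ∂[2,3,8] = [3,8] − [2,8] + [2,3],
  ∂[1,3,5] = [3,5] − [1,5] + [1,3].
This gives a 30×20 integer matrix of rank 20; reducing to Smith normal form yields diagonal entries (1,1,1,1,1,1,1,1,1,1,1,1,1,1,1,1,1,1,1,2).

Now H_k = ker ∂_k / im ∂_{k+1}, so:

  H_0: rank C_0 − rank ∂_1 = 10 − 9 = 1, and the invariant factors of ∂_1 are all 1, so H_0 ≅ Z.
  H_1: rank ker ∂_1 − rank ∂_2 = (30 − 9) − 20 = 1, and ∂_2 has invariant factor 2 > 1, so H_1 ≅ Z ⊕ Z_2.
  H_2: rank ker ∂_2 − rank ∂_3 = (20 − 20) − 0 = 0, and there is no ∂_3, so H_2 ≅ 0.

As a check, the Euler characteristic is 10 − 30 + 20 = 0, which agrees with 1 − 1 + 0 = 0.

H_0 ≅ Z,  H_1 ≅ Z ⊕ Z_2,  H_2 = 0.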